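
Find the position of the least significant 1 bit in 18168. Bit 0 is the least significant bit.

3

18168 = 100011011111000
Trailing zeros: 3, so the lowest set bit is bit 3 (value 8).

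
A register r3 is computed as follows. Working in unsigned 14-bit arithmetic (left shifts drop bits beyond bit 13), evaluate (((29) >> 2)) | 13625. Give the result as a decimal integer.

13631

29 = 00000000011101
→ >> 2 → 00000000000111 = 7
13625 = 11010100111001
→ | → 11010100111111 = 13631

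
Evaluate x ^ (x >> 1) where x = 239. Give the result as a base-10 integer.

x = 11101111 = 239
x>>1 = 01110111
XOR  = 10011000 = 152
(x ^ (x >> 1) gives the standard binary-reflected Gray code of x.)

152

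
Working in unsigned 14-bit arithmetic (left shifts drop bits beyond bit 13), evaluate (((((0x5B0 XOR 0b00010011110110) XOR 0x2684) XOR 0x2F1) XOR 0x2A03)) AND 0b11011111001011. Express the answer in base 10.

1792

0x5B0 = 00010110110000
0b00010011110110 = 00010011110110
→ XOR → 00000101000110 = 326
0x2684 = 10011010000100
→ XOR → 10011111000010 = 10178
0x2F1 = 00001011110001
→ XOR → 10010100110011 = 9523
0x2A03 = 10101000000011
→ XOR → 00111100110000 = 3888
0b11011111001011 = 11011111001011
→ AND → 00011100000000 = 1792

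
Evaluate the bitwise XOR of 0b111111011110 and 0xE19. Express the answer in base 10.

a = 111111011110
0xE19 = 111000011001
XOR → 000111000111 = 455

455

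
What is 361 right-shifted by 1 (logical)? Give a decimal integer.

180

361 = 101101001
shift right by 1 → 010110100 = 180
(equivalently, floor(361 / 2))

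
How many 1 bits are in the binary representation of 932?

5

932 = 1110100100
Count the 1s: 1 + 1 + 1 + 1 + 1 = 5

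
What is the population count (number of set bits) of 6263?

8

6263 = 1100001110111
Count the 1s: 1 + 1 + 1 + 1 + 1 + 1 + 1 + 1 = 8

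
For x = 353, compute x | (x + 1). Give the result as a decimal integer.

355

x = 101100001 = 353
x + 1 = 101100010
OR    = 101100011 = 355
(x | (x + 1) sets the lowest cleared bit.)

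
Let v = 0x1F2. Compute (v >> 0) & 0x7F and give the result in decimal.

114

v = 00111110010
Shift right by 0: 00111110010
Mask low 7 bits: 1110010 = 114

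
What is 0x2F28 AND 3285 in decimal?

3072

0x2F28 = 10111100101000
3285 = 00110011010101
AND → 00110000000000 = 3072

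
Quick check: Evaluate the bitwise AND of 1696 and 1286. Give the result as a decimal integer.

1024

1696 = 11010100000
1286 = 10100000110
AND → 10000000000 = 1024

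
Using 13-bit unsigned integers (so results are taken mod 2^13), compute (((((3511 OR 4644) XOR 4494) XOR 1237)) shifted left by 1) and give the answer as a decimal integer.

3511 = 0110110110111
4644 = 1001000100100
→ OR → 1111110110111 = 8119
4494 = 1000110001110
→ XOR → 0111000111001 = 3641
1237 = 0010011010101
→ XOR → 0101011101100 = 2796
→ shifted left by 1 (mod 2^13) → 1010111011000 = 5592

5592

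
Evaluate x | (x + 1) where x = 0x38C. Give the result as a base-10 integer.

909

x = 1110001100 = 908
x + 1 = 1110001101
OR    = 1110001101 = 909
(x | (x + 1) sets the lowest cleared bit.)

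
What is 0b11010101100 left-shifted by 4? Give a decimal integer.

27328

x = 000011010101100
shift left by 4 → 110101011000000 = 27328
(equivalently, 1708 × 2^4 = 1708 × 16)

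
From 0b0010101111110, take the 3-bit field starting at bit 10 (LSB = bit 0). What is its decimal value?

v = 0010101111110
Shift right by 10: 001
Mask low 3 bits: 001 = 1

1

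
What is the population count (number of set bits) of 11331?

11331 = 10110001000011
Count the 1s: 1 + 1 + 1 + 1 + 1 + 1 = 6

6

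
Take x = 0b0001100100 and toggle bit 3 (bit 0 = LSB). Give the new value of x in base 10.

108

x = 0001100100
bit 3 is currently 0; toggle it via x ^ (1 << 3) = x ^ 8
→ 0001101100 = 108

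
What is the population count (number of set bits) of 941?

7

941 = 1110101101
Count the 1s: 1 + 1 + 1 + 1 + 1 + 1 + 1 = 7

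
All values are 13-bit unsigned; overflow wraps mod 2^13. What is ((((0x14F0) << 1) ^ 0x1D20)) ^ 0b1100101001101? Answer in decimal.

0x14F0 = 1010011110000
→ << 1 (mod 2^13) → 0100111100000 = 2528
0x1D20 = 1110100100000
→ ^ → 1010011000000 = 5312
0b1100101001101 = 1100101001101
→ ^ → 0110110001101 = 3469

3469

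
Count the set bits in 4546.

4546 = 1000111000010
Count the 1s: 1 + 1 + 1 + 1 + 1 = 5

5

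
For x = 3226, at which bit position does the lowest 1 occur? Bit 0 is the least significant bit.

3226 = 110010011010
Trailing zeros: 1, so the lowest set bit is bit 1 (value 2).

1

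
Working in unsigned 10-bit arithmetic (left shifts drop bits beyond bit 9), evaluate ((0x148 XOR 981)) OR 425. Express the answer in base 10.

957

0x148 = 0101001000
981 = 1111010101
→ XOR → 1010011101 = 669
425 = 0110101001
→ OR → 1110111101 = 957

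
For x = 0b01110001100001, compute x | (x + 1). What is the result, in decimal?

x = 1110001100001 = 7265
x + 1 = 1110001100010
OR    = 1110001100011 = 7267
(x | (x + 1) sets the lowest cleared bit.)

7267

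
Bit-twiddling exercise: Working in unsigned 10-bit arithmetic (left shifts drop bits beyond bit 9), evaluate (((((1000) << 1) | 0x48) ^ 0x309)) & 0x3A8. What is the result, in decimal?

128

1000 = 1111101000
→ << 1 (mod 2^10) → 1111010000 = 976
0x48 = 0001001000
→ | → 1111011000 = 984
0x309 = 1100001001
→ ^ → 0011010001 = 209
0x3A8 = 1110101000
→ & → 0010000000 = 128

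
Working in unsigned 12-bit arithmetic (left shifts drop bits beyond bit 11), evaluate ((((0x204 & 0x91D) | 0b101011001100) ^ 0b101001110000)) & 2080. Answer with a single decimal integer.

32

0x204 = 001000000100
0x91D = 100100011101
→ & → 000000000100 = 4
0b101011001100 = 101011001100
→ | → 101011001100 = 2764
0b101001110000 = 101001110000
→ ^ → 000010111100 = 188
2080 = 100000100000
→ & → 000000100000 = 32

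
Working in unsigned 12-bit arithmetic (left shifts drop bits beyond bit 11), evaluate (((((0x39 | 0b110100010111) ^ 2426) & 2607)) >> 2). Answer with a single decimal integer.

0x39 = 000000111001
0b110100010111 = 110100010111
→ | → 110100111111 = 3391
2426 = 100101111010
→ ^ → 010001000101 = 1093
2607 = 101000101111
→ & → 000000000101 = 5
→ >> 2 → 000000000001 = 1

1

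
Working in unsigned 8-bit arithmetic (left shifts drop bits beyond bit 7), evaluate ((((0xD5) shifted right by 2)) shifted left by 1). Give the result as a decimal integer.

106

0xD5 = 11010101
→ shifted right by 2 → 00110101 = 53
→ shifted left by 1 (mod 2^8) → 01101010 = 106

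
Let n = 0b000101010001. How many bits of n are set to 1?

n = 101010001
Count the 1s: 1 + 1 + 1 + 1 = 4

4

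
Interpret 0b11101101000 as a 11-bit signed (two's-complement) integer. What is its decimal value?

-152

pattern = 11101101000 (MSB is 1 ⇒ negative)
Invert: 00010010111, add 1 → 00010011000 = 152, so the value is -152.
(Equivalently: 1896 - 2^11 = 1896 - 2048 = -152.)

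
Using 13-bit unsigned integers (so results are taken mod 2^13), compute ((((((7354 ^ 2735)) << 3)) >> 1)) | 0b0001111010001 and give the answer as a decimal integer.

7354 = 1110010111010
2735 = 0101010101111
→ ^ → 1011000010101 = 5653
→ << 3 (mod 2^13) → 1000010101000 = 4264
→ >> 1 → 0100001010100 = 2132
0b0001111010001 = 0001111010001
→ | → 0101111010101 = 3029

3029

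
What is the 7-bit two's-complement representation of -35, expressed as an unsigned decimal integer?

93

35 in 7 bits: 0100011
Invert: 1011100
Add 1:  1011101 = 93
(Check: 2^7 - 35 = 128 - 35 = 93.)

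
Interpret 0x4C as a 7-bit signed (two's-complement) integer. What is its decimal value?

pattern = 1001100 (MSB is 1 ⇒ negative)
Invert: 0110011, add 1 → 0110100 = 52, so the value is -52.
(Equivalently: 76 - 2^7 = 76 - 128 = -52.)

-52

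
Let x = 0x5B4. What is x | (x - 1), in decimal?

1463

x = 10110110100 = 1460
x - 1 = 10110110011
OR    = 10110110111 = 1463
(x | (x - 1) sets all bits below the lowest set bit.)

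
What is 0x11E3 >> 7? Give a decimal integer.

35

0x11E3 = 1000111100011
shift right by 7 → 0000000100011 = 35
(equivalently, floor(4579 / 128))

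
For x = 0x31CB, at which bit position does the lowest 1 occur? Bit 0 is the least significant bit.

0

0x31CB = 11000111001011
Trailing zeros: 0, so the lowest set bit is bit 0 (value 1).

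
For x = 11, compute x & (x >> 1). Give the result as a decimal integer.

x = 1011 = 11
x>>1 = 0101
AND  = 0001 = 1
(x & (x >> 1) has a 1 wherever x has two consecutive 1 bits.)

1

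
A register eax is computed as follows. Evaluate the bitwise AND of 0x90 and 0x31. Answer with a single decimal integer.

0x90 = 10010000
0x31 = 00110001
AND → 00010000 = 16

16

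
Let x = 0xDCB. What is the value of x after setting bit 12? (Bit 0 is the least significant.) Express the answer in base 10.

x = 0110111001011
bit 12 is currently 0; set it via x | (1 << 12) = x | 4096
→ 1110111001011 = 7627

7627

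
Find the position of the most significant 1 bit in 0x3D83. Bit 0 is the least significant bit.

13

0x3D83 = 11110110000011
The topmost 1 is at position 13 (since 2^13 = 8192 ≤ 15747 < 16384).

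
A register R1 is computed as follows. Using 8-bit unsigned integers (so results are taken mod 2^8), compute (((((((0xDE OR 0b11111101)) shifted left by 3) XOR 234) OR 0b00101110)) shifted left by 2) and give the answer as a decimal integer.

0xDE = 11011110
0b11111101 = 11111101
→ OR → 11111111 = 255
→ shifted left by 3 (mod 2^8) → 11111000 = 248
234 = 11101010
→ XOR → 00010010 = 18
0b00101110 = 00101110
→ OR → 00111110 = 62
→ shifted left by 2 (mod 2^8) → 11111000 = 248

248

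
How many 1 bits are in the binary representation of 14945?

7

14945 = 11101001100001
Count the 1s: 1 + 1 + 1 + 1 + 1 + 1 + 1 = 7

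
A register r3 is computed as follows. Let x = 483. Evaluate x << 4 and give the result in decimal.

7728

483 = 0000111100011
shift left by 4 → 1111000110000 = 7728
(equivalently, 483 × 2^4 = 483 × 16)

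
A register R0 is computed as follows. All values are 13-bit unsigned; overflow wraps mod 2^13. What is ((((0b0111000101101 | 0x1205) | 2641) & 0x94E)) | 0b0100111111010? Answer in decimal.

2558

0b0111000101101 = 0111000101101
0x1205 = 1001000000101
→ | → 1111000101101 = 7725
2641 = 0101001010001
→ | → 1111001111101 = 7805
0x94E = 0100101001110
→ & → 0100001001100 = 2124
0b0100111111010 = 0100111111010
→ | → 0100111111110 = 2558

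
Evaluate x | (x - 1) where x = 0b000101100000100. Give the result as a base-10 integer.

2823

x = 101100000100 = 2820
x - 1 = 101100000011
OR    = 101100000111 = 2823
(x | (x - 1) sets all bits below the lowest set bit.)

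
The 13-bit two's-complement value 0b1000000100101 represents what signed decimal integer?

pattern = 1000000100101 (MSB is 1 ⇒ negative)
Invert: 0111111011010, add 1 → 0111111011011 = 4059, so the value is -4059.
(Equivalently: 4133 - 2^13 = 4133 - 8192 = -4059.)

-4059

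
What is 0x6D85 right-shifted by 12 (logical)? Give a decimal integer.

0x6D85 = 110110110000101
shift right by 12 → 000000000000110 = 6
(equivalently, floor(28037 / 4096))

6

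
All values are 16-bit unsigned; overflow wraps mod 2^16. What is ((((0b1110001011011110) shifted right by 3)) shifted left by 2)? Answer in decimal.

0b1110001011011110 = 1110001011011110
→ shifted right by 3 → 0001110001011011 = 7259
→ shifted left by 2 (mod 2^16) → 0111000101101100 = 29036

29036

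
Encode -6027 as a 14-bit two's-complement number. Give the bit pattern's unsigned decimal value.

6027 in 14 bits: 01011110001011
Invert: 10100001110100
Add 1:  10100001110101 = 10357
(Check: 2^14 - 6027 = 16384 - 6027 = 10357.)

10357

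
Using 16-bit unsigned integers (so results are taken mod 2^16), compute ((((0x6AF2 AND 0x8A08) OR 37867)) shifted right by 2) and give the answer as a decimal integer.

0x6AF2 = 0110101011110010
0x8A08 = 1000101000001000
→ AND → 0000101000000000 = 2560
37867 = 1001001111101011
→ OR → 1001101111101011 = 39915
→ shifted right by 2 → 0010011011111010 = 9978

9978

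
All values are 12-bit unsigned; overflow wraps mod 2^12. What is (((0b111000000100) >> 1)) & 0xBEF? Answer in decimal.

770

0b111000000100 = 111000000100
→ >> 1 → 011100000010 = 1794
0xBEF = 101111101111
→ & → 001100000010 = 770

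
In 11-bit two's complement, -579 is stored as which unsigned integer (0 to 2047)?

579 in 11 bits: 01001000011
Invert: 10110111100
Add 1:  10110111101 = 1469
(Check: 2^11 - 579 = 2048 - 579 = 1469.)

1469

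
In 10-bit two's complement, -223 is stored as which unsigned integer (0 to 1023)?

223 in 10 bits: 0011011111
Invert: 1100100000
Add 1:  1100100001 = 801
(Check: 2^10 - 223 = 1024 - 223 = 801.)

801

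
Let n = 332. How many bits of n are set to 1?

332 = 101001100
Count the 1s: 1 + 1 + 1 + 1 = 4

4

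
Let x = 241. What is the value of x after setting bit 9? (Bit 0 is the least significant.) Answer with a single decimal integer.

x = 000011110001
bit 9 is currently 0; set it via x | (1 << 9) = x | 512
→ 001011110001 = 753

753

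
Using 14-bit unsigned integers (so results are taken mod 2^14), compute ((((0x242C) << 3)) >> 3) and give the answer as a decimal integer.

0x242C = 10010000101100
→ << 3 (mod 2^14) → 10000101100000 = 8544
→ >> 3 → 00010000101100 = 1068

1068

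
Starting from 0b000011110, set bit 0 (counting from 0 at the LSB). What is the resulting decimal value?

31

x = 000011110
bit 0 is currently 0; set it via x | (1 << 0) = x | 1
→ 000011111 = 31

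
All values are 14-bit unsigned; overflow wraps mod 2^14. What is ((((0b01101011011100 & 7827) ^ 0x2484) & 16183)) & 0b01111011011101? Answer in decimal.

0b01101011011100 = 01101011011100
7827 = 01111010010011
→ & → 01101010010000 = 6800
0x2484 = 10010010000100
→ ^ → 11111000010100 = 15892
16183 = 11111100110111
→ & → 11111000010100 = 15892
0b01111011011101 = 01111011011101
→ & → 01111000010100 = 7700

7700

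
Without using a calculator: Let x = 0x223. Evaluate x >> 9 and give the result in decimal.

0x223 = 1000100011
shift right by 9 → 0000000001 = 1
(equivalently, floor(547 / 512))

1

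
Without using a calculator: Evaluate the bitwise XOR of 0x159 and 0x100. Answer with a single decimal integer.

89

0x159 = 101011001
0x100 = 100000000
XOR → 001011001 = 89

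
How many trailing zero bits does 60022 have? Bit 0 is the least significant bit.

60022 = 1110101001110110
Trailing zeros: 1, so the lowest set bit is bit 1 (value 2).

1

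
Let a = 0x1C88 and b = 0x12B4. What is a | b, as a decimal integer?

0x1C88 = 1110010001000
0x12B4 = 1001010110100
 OR → 1111010111100 = 7868

7868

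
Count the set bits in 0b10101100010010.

n = 10101100010010
Count the 1s: 1 + 1 + 1 + 1 + 1 + 1 = 6

6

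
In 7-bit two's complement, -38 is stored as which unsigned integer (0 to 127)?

38 in 7 bits: 0100110
Invert: 1011001
Add 1:  1011010 = 90
(Check: 2^7 - 38 = 128 - 38 = 90.)

90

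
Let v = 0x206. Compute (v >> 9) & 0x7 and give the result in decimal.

v = 001000000110
Shift right by 9: 001
Mask low 3 bits: 001 = 1

1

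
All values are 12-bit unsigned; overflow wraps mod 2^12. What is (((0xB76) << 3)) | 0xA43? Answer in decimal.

0xB76 = 101101110110
→ << 3 (mod 2^12) → 101110110000 = 2992
0xA43 = 101001000011
→ | → 101111110011 = 3059

3059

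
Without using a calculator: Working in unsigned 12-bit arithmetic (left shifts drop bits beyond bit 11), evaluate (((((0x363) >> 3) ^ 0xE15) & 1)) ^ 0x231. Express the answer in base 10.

0x363 = 001101100011
→ >> 3 → 000001101100 = 108
0xE15 = 111000010101
→ ^ → 111001111001 = 3705
1 = 000000000001
→ & → 000000000001 = 1
0x231 = 001000110001
→ ^ → 001000110000 = 560

560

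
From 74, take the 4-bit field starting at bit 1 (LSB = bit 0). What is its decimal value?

v = 01001010
Shift right by 1: 0100101
Mask low 4 bits: 0101 = 5

5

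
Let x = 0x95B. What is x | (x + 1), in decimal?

2399

x = 100101011011 = 2395
x + 1 = 100101011100
OR    = 100101011111 = 2399
(x | (x + 1) sets the lowest cleared bit.)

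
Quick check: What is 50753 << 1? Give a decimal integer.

50753 = 01100011001000001
shift left by 1 → 11000110010000010 = 101506
(equivalently, 50753 × 2^1 = 50753 × 2)

101506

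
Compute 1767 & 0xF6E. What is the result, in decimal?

1767 = 011011100111
0xF6E = 111101101110
AND → 011001100110 = 1638

1638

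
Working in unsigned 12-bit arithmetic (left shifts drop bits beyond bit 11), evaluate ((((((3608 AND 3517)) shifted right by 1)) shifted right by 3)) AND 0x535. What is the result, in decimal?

1

3608 = 111000011000
3517 = 110110111101
→ AND → 110000011000 = 3096
→ shifted right by 1 → 011000001100 = 1548
→ shifted right by 3 → 000011000001 = 193
0x535 = 010100110101
→ AND → 000000000001 = 1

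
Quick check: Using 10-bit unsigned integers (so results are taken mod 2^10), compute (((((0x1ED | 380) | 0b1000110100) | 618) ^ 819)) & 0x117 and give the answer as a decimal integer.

0x1ED = 0111101101
380 = 0101111100
→ | → 0111111101 = 509
0b1000110100 = 1000110100
→ | → 1111111101 = 1021
618 = 1001101010
→ | → 1111111111 = 1023
819 = 1100110011
→ ^ → 0011001100 = 204
0x117 = 0100010111
→ & → 0000000100 = 4

4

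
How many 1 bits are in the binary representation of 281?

281 = 100011001
Count the 1s: 1 + 1 + 1 + 1 = 4

4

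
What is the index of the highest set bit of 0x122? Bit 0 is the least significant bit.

8

0x122 = 100100010
The topmost 1 is at position 8 (since 2^8 = 256 ≤ 290 < 512).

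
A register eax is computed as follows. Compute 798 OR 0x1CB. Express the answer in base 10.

991

798 = 1100011110
0x1CB = 0111001011
 OR → 1111011111 = 991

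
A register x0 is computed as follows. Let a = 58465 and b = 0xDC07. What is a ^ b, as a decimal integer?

14438

58465 = 1110010001100001
0xDC07 = 1101110000000111
XOR → 0011100001100110 = 14438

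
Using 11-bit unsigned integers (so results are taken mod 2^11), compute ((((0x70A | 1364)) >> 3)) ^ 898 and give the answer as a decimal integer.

873

0x70A = 11100001010
1364 = 10101010100
→ | → 11101011110 = 1886
→ >> 3 → 00011101011 = 235
898 = 01110000010
→ ^ → 01101101001 = 873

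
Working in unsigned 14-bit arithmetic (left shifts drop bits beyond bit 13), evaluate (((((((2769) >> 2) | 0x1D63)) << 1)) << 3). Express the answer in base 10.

16240

2769 = 00101011010001
→ >> 2 → 00001010110100 = 692
0x1D63 = 01110101100011
→ | → 01111111110111 = 8183
→ << 1 (mod 2^14) → 11111111101110 = 16366
→ << 3 (mod 2^14) → 11111101110000 = 16240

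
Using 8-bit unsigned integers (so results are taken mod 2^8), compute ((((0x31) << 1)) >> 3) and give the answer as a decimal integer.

0x31 = 00110001
→ << 1 (mod 2^8) → 01100010 = 98
→ >> 3 → 00001100 = 12

12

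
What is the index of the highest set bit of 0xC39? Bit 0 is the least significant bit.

0xC39 = 110000111001
The topmost 1 is at position 11 (since 2^11 = 2048 ≤ 3129 < 4096).

11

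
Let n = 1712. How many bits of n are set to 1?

1712 = 11010110000
Count the 1s: 1 + 1 + 1 + 1 + 1 = 5

5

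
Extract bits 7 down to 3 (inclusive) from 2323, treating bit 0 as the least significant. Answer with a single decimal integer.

2

v = 0100100010011
Shift right by 3: 0100100010
Mask low 5 bits: 00010 = 2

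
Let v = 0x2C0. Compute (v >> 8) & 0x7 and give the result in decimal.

2

v = 01011000000
Shift right by 8: 010
Mask low 3 bits: 010 = 2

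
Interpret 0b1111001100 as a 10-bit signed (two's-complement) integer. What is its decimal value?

pattern = 1111001100 (MSB is 1 ⇒ negative)
Invert: 0000110011, add 1 → 0000110100 = 52, so the value is -52.
(Equivalently: 972 - 2^10 = 972 - 1024 = -52.)

-52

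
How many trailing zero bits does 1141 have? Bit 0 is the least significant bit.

1141 = 10001110101
Trailing zeros: 0, so the lowest set bit is bit 0 (value 1).

0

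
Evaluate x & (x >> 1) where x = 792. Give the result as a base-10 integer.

x = 1100011000 = 792
x>>1 = 0110001100
AND  = 0100001000 = 264
(x & (x >> 1) has a 1 wherever x has two consecutive 1 bits.)

264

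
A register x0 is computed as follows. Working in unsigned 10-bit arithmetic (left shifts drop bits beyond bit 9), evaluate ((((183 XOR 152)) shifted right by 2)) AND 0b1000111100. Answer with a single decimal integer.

183 = 0010110111
152 = 0010011000
→ XOR → 0000101111 = 47
→ shifted right by 2 → 0000001011 = 11
0b1000111100 = 1000111100
→ AND → 0000001000 = 8

8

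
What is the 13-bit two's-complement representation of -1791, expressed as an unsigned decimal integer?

6401

1791 in 13 bits: 0011011111111
Invert: 1100100000000
Add 1:  1100100000001 = 6401
(Check: 2^13 - 1791 = 8192 - 1791 = 6401.)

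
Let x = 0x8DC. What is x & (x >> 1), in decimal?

x = 100011011100 = 2268
x>>1 = 010001101110
AND  = 000001001100 = 76
(x & (x >> 1) has a 1 wherever x has two consecutive 1 bits.)

76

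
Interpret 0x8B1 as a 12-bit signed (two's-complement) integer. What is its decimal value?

pattern = 100010110001 (MSB is 1 ⇒ negative)
Invert: 011101001110, add 1 → 011101001111 = 1871, so the value is -1871.
(Equivalently: 2225 - 2^12 = 2225 - 4096 = -1871.)

-1871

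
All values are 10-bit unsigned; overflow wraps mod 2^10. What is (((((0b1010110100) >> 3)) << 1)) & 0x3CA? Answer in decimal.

136

0b1010110100 = 1010110100
→ >> 3 → 0001010110 = 86
→ << 1 (mod 2^10) → 0010101100 = 172
0x3CA = 1111001010
→ & → 0010001000 = 136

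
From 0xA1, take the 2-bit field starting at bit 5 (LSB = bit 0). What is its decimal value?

v = 10100001
Shift right by 5: 101
Mask low 2 bits: 01 = 1

1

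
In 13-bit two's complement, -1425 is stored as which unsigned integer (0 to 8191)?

6767

1425 in 13 bits: 0010110010001
Invert: 1101001101110
Add 1:  1101001101111 = 6767
(Check: 2^13 - 1425 = 8192 - 1425 = 6767.)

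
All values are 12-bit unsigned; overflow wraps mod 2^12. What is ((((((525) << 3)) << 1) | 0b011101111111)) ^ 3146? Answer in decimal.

2997

525 = 001000001101
→ << 3 (mod 2^12) → 000001101000 = 104
→ << 1 (mod 2^12) → 000011010000 = 208
0b011101111111 = 011101111111
→ | → 011111111111 = 2047
3146 = 110001001010
→ ^ → 101110110101 = 2997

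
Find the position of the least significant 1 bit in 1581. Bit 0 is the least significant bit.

0

1581 = 11000101101
Trailing zeros: 0, so the lowest set bit is bit 0 (value 1).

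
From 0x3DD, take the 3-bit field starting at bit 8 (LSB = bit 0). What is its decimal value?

3

v = 001111011101
Shift right by 8: 0011
Mask low 3 bits: 011 = 3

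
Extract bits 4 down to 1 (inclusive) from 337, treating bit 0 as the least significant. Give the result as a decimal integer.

v = 000101010001
Shift right by 1: 00010101000
Mask low 4 bits: 1000 = 8

8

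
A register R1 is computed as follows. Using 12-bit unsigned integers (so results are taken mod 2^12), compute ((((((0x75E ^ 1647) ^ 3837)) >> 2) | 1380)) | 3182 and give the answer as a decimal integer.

0x75E = 011101011110
1647 = 011001101111
→ ^ → 000100110001 = 305
3837 = 111011111101
→ ^ → 111111001100 = 4044
→ >> 2 → 001111110011 = 1011
1380 = 010101100100
→ | → 011111110111 = 2039
3182 = 110001101110
→ | → 111111111111 = 4095

4095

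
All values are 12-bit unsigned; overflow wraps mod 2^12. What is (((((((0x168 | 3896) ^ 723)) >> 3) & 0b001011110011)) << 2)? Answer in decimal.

708

0x168 = 000101101000
3896 = 111100111000
→ | → 111101111000 = 3960
723 = 001011010011
→ ^ → 110110101011 = 3499
→ >> 3 → 000110110101 = 437
0b001011110011 = 001011110011
→ & → 000010110001 = 177
→ << 2 (mod 2^12) → 001011000100 = 708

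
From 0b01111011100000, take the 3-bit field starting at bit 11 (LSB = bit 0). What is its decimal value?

3

v = 01111011100000
Shift right by 11: 011
Mask low 3 bits: 011 = 3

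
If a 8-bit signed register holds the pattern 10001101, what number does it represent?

-115

pattern = 10001101 (MSB is 1 ⇒ negative)
Invert: 01110010, add 1 → 01110011 = 115, so the value is -115.
(Equivalently: 141 - 2^8 = 141 - 256 = -115.)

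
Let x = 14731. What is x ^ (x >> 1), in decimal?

x = 11100110001011 = 14731
x>>1 = 01110011000101
XOR  = 10010101001110 = 9550
(x ^ (x >> 1) gives the standard binary-reflected Gray code of x.)

9550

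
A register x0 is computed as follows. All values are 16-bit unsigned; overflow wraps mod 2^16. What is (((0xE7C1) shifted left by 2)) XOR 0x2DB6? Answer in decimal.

0xE7C1 = 1110011111000001
→ shifted left by 2 (mod 2^16) → 1001111100000100 = 40708
0x2DB6 = 0010110110110110
→ XOR → 1011001010110010 = 45746

45746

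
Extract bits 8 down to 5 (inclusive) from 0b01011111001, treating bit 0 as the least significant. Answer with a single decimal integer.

v = 01011111001
Shift right by 5: 010111
Mask low 4 bits: 0111 = 7

7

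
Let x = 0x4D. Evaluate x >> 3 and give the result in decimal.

0x4D = 1001101
shift right by 3 → 0001001 = 9
(equivalently, floor(77 / 8))

9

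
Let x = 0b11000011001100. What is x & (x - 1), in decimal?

x = 11000011001100 = 12492
x - 1 = 11000011001011
AND   = 11000011001000 = 12488
(x & (x - 1) clears the lowest set bit of x.)

12488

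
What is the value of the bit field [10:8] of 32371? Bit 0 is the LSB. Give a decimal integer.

v = 111111001110011
Shift right by 8: 1111110
Mask low 3 bits: 110 = 6

6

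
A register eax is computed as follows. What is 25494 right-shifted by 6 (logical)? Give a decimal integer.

25494 = 110001110010110
shift right by 6 → 000000110001110 = 398
(equivalently, floor(25494 / 64))

398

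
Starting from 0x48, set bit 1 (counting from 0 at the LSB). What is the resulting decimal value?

74

x = 000001001000
bit 1 is currently 0; set it via x | (1 << 1) = x | 2
→ 000001001010 = 74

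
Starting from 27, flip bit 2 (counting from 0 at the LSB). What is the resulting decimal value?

x = 00011011
bit 2 is currently 0; toggle it via x ^ (1 << 2) = x ^ 4
→ 00011111 = 31

31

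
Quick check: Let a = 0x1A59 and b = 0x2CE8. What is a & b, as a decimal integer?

2120

0x1A59 = 01101001011001
0x2CE8 = 10110011101000
AND → 00100001001000 = 2120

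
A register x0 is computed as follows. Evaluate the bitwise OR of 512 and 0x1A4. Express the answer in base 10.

512 = 1000000000
0x1A4 = 0110100100
 OR → 1110100100 = 932

932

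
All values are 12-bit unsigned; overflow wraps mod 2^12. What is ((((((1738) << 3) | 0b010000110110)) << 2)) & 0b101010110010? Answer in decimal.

2192

1738 = 011011001010
→ << 3 (mod 2^12) → 011001010000 = 1616
0b010000110110 = 010000110110
→ | → 011001110110 = 1654
→ << 2 (mod 2^12) → 100111011000 = 2520
0b101010110010 = 101010110010
→ & → 100010010000 = 2192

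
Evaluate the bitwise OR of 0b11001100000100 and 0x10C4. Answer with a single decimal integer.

13252

a = 11001100000100
0x10C4 = 01000011000100
 OR → 11001111000100 = 13252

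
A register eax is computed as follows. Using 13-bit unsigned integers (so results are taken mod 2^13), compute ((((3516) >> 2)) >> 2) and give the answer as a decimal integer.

3516 = 0110110111100
→ >> 2 → 0001101101111 = 879
→ >> 2 → 0000011011011 = 219

219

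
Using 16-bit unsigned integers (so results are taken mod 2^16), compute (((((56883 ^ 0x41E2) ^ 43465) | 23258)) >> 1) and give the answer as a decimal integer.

16237

56883 = 1101111000110011
0x41E2 = 0100000111100010
→ ^ → 1001111111010001 = 40913
43465 = 1010100111001001
→ ^ → 0011011000011000 = 13848
23258 = 0101101011011010
→ | → 0111111011011010 = 32474
→ >> 1 → 0011111101101101 = 16237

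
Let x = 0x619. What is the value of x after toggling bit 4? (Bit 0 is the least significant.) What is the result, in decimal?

x = 11000011001
bit 4 is currently 1; toggle it via x ^ (1 << 4) = x ^ 16
→ 11000001001 = 1545

1545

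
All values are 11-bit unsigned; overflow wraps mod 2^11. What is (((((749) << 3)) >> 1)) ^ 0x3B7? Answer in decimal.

3

749 = 01011101101
→ << 3 (mod 2^11) → 11101101000 = 1896
→ >> 1 → 01110110100 = 948
0x3B7 = 01110110111
→ ^ → 00000000011 = 3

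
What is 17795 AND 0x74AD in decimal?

17537

17795 = 100010110000011
0x74AD = 111010010101101
AND → 100010010000001 = 17537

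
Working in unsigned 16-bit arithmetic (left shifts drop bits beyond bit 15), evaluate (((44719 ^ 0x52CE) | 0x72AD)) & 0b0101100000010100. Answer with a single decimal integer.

44719 = 1010111010101111
0x52CE = 0101001011001110
→ ^ → 1111110001100001 = 64609
0x72AD = 0111001010101101
→ | → 1111111011101101 = 65261
0b0101100000010100 = 0101100000010100
→ & → 0101100000000100 = 22532

22532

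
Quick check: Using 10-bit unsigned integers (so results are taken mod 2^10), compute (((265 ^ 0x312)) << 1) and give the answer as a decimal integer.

265 = 0100001001
0x312 = 1100010010
→ ^ → 1000011011 = 539
→ << 1 (mod 2^10) → 0000110110 = 54

54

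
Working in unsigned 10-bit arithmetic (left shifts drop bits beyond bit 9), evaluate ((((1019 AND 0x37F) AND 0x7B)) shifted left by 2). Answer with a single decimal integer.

1019 = 1111111011
0x37F = 1101111111
→ AND → 1101111011 = 891
0x7B = 0001111011
→ AND → 0001111011 = 123
→ shifted left by 2 (mod 2^10) → 0111101100 = 492

492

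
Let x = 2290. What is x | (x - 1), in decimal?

2291

x = 100011110010 = 2290
x - 1 = 100011110001
OR    = 100011110011 = 2291
(x | (x - 1) sets all bits below the lowest set bit.)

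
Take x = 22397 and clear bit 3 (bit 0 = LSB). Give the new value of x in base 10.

22389

x = 101011101111101
bit 3 is currently 1; clear it via x & ~(1 << 3) = x & ~8
→ 101011101110101 = 22389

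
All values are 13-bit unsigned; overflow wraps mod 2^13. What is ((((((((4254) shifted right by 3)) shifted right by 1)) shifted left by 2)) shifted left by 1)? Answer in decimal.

4254 = 1000010011110
→ shifted right by 3 → 0001000010011 = 531
→ shifted right by 1 → 0000100001001 = 265
→ shifted left by 2 (mod 2^13) → 0010000100100 = 1060
→ shifted left by 1 (mod 2^13) → 0100001001000 = 2120

2120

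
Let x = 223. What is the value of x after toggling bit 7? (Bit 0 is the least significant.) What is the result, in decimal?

x = 011011111
bit 7 is currently 1; toggle it via x ^ (1 << 7) = x ^ 128
→ 001011111 = 95

95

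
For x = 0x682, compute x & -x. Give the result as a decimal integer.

x = 11010000010 = 1666
-x (two's complement) = …00101111110
AND   = 00000000010 = 2
(x & -x isolates the lowest set bit of x.)

2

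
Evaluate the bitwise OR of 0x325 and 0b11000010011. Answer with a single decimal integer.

1847

0x325 = 01100100101
b = 11000010011
 OR → 11100110111 = 1847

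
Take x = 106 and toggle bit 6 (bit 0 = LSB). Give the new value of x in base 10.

42

x = 01101010
bit 6 is currently 1; toggle it via x ^ (1 << 6) = x ^ 64
→ 00101010 = 42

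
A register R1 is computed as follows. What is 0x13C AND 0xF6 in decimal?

52

0x13C = 100111100
0xF6 = 011110110
AND → 000110100 = 52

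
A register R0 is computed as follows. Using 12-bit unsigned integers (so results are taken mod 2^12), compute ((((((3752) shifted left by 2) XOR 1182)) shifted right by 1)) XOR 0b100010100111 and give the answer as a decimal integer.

3752 = 111010101000
→ shifted left by 2 (mod 2^12) → 101010100000 = 2720
1182 = 010010011110
→ XOR → 111000111110 = 3646
→ shifted right by 1 → 011100011111 = 1823
0b100010100111 = 100010100111
→ XOR → 111110111000 = 4024

4024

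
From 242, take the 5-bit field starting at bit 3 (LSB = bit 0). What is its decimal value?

v = 11110010
Shift right by 3: 11110
Mask low 5 bits: 11110 = 30

30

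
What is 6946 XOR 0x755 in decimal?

6946 = 1101100100010
0x755 = 0011101010101
XOR → 1110001110111 = 7287

7287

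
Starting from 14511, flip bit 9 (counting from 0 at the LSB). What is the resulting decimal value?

15023

x = 11100010101111
bit 9 is currently 0; toggle it via x ^ (1 << 9) = x ^ 512
→ 11101010101111 = 15023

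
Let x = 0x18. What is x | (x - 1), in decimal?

x = 11000 = 24
x - 1 = 10111
OR    = 11111 = 31
(x | (x - 1) sets all bits below the lowest set bit.)

31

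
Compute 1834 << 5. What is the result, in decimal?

1834 = 0000011100101010
shift left by 5 → 1110010101000000 = 58688
(equivalently, 1834 × 2^5 = 1834 × 32)

58688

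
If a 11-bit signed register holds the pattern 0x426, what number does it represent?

pattern = 10000100110 (MSB is 1 ⇒ negative)
Invert: 01111011001, add 1 → 01111011010 = 986, so the value is -986.
(Equivalently: 1062 - 2^11 = 1062 - 2048 = -986.)

-986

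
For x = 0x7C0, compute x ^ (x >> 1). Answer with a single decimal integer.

x = 11111000000 = 1984
x>>1 = 01111100000
XOR  = 10000100000 = 1056
(x ^ (x >> 1) gives the standard binary-reflected Gray code of x.)

1056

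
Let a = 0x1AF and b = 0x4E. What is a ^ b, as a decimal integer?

481

0x1AF = 110101111
0x4E = 001001110
XOR → 111100001 = 481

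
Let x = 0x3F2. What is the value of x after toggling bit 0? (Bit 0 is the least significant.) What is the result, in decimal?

1011

x = 01111110010
bit 0 is currently 0; toggle it via x ^ (1 << 0) = x ^ 1
→ 01111110011 = 1011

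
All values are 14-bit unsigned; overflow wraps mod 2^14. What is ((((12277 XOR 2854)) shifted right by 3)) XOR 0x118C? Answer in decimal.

12277 = 10111111110101
2854 = 00101100100110
→ XOR → 10010011010011 = 9427
→ shifted right by 3 → 00010010011010 = 1178
0x118C = 01000110001100
→ XOR → 01010100010110 = 5398

5398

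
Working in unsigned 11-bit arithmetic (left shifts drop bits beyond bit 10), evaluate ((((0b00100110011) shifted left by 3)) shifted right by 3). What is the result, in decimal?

0b00100110011 = 00100110011
→ shifted left by 3 (mod 2^11) → 00110011000 = 408
→ shifted right by 3 → 00000110011 = 51

51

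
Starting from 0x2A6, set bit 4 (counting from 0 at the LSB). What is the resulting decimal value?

x = 01010100110
bit 4 is currently 0; set it via x | (1 << 4) = x | 16
→ 01010110110 = 694

694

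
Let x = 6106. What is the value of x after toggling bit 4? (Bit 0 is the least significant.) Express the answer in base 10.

x = 1011111011010
bit 4 is currently 1; toggle it via x ^ (1 << 4) = x ^ 16
→ 1011111001010 = 6090

6090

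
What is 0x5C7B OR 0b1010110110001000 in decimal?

0x5C7B = 0101110001111011
b = 1010110110001000
 OR → 1111110111111011 = 65019

65019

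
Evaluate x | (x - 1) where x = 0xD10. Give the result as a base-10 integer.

3359

x = 110100010000 = 3344
x - 1 = 110100001111
OR    = 110100011111 = 3359
(x | (x - 1) sets all bits below the lowest set bit.)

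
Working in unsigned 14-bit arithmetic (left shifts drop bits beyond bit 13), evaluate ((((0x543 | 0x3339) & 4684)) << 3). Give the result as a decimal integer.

4672

0x543 = 00010101000011
0x3339 = 11001100111001
→ | → 11011101111011 = 14203
4684 = 01001001001100
→ & → 01001001001000 = 4680
→ << 3 (mod 2^14) → 01001001000000 = 4672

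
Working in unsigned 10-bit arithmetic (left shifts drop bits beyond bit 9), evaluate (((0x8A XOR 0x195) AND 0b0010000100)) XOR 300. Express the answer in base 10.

296

0x8A = 0010001010
0x195 = 0110010101
→ XOR → 0100011111 = 287
0b0010000100 = 0010000100
→ AND → 0000000100 = 4
300 = 0100101100
→ XOR → 0100101000 = 296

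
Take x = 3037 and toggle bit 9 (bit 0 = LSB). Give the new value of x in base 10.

x = 101111011101
bit 9 is currently 1; toggle it via x ^ (1 << 9) = x ^ 512
→ 100111011101 = 2525

2525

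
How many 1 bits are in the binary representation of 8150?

8150 = 1111111010110
Count the 1s: 1 + 1 + 1 + 1 + 1 + 1 + 1 + 1 + 1 + 1 = 10

10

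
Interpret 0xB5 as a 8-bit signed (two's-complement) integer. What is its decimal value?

-75

pattern = 10110101 (MSB is 1 ⇒ negative)
Invert: 01001010, add 1 → 01001011 = 75, so the value is -75.
(Equivalently: 181 - 2^8 = 181 - 256 = -75.)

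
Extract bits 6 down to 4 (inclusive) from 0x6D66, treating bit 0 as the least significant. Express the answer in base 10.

6

v = 110110101100110
Shift right by 4: 11011010110
Mask low 3 bits: 110 = 6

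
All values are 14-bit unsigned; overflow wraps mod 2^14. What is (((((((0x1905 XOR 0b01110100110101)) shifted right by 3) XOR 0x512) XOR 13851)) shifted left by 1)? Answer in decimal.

10014

0x1905 = 01100100000101
0b01110100110101 = 01110100110101
→ XOR → 00010000110000 = 1072
→ shifted right by 3 → 00000010000110 = 134
0x512 = 00010100010010
→ XOR → 00010110010100 = 1428
13851 = 11011000011011
→ XOR → 11001110001111 = 13199
→ shifted left by 1 (mod 2^14) → 10011100011110 = 10014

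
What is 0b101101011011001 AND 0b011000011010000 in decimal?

a = 101101011011001
b = 011000011010000
AND → 001000011010000 = 4304

4304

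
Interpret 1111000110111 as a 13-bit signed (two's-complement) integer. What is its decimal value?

pattern = 1111000110111 (MSB is 1 ⇒ negative)
Invert: 0000111001000, add 1 → 0000111001001 = 457, so the value is -457.
(Equivalently: 7735 - 2^13 = 7735 - 8192 = -457.)

-457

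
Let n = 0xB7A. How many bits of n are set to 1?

0xB7A = 101101111010
Count the 1s: 1 + 1 + 1 + 1 + 1 + 1 + 1 + 1 = 8

8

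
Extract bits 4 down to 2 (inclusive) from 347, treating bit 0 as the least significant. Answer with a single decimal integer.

v = 101011011
Shift right by 2: 1010110
Mask low 3 bits: 110 = 6

6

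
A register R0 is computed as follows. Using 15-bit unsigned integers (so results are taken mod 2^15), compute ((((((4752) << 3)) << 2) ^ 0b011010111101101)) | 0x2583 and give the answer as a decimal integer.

26607

4752 = 001001010010000
→ << 3 (mod 2^15) → 001010010000000 = 5248
→ << 2 (mod 2^15) → 101001000000000 = 20992
0b011010111101101 = 011010111101101
→ ^ → 110011111101101 = 26605
0x2583 = 010010110000011
→ | → 110011111101111 = 26607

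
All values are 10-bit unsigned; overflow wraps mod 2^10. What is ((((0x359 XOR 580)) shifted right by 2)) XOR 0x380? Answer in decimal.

0x359 = 1101011001
580 = 1001000100
→ XOR → 0100011101 = 285
→ shifted right by 2 → 0001000111 = 71
0x380 = 1110000000
→ XOR → 1111000111 = 967

967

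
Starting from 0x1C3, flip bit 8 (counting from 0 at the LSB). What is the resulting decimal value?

195

x = 000111000011
bit 8 is currently 1; toggle it via x ^ (1 << 8) = x ^ 256
→ 000011000011 = 195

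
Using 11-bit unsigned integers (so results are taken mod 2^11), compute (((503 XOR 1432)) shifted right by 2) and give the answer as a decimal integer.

283

503 = 00111110111
1432 = 10110011000
→ XOR → 10001101111 = 1135
→ shifted right by 2 → 00100011011 = 283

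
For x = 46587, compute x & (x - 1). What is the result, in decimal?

x = 1011010111111011 = 46587
x - 1 = 1011010111111010
AND   = 1011010111111010 = 46586
(x & (x - 1) clears the lowest set bit of x.)

46586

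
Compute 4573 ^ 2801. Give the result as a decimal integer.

4573 = 1000111011101
2801 = 0101011110001
XOR → 1101100101100 = 6956

6956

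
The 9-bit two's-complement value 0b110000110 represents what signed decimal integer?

-122

pattern = 110000110 (MSB is 1 ⇒ negative)
Invert: 001111001, add 1 → 001111010 = 122, so the value is -122.
(Equivalently: 390 - 2^9 = 390 - 512 = -122.)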